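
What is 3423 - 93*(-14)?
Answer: 4725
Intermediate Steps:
3423 - 93*(-14) = 3423 + 1302 = 4725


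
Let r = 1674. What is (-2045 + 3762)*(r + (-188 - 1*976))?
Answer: 875670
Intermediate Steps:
(-2045 + 3762)*(r + (-188 - 1*976)) = (-2045 + 3762)*(1674 + (-188 - 1*976)) = 1717*(1674 + (-188 - 976)) = 1717*(1674 - 1164) = 1717*510 = 875670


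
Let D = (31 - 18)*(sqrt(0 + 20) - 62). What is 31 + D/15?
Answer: -341/15 + 26*sqrt(5)/15 ≈ -18.857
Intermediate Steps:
D = -806 + 26*sqrt(5) (D = 13*(sqrt(20) - 62) = 13*(2*sqrt(5) - 62) = 13*(-62 + 2*sqrt(5)) = -806 + 26*sqrt(5) ≈ -747.86)
31 + D/15 = 31 + (-806 + 26*sqrt(5))/15 = 31 + (-806/15 + 26*sqrt(5)/15) = -341/15 + 26*sqrt(5)/15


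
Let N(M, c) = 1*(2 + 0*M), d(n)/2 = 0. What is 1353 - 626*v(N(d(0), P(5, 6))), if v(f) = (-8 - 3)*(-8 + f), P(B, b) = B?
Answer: -39963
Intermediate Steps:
d(n) = 0 (d(n) = 2*0 = 0)
N(M, c) = 2 (N(M, c) = 1*(2 + 0) = 1*2 = 2)
v(f) = 88 - 11*f (v(f) = -11*(-8 + f) = 88 - 11*f)
1353 - 626*v(N(d(0), P(5, 6))) = 1353 - 626*(88 - 11*2) = 1353 - 626*(88 - 22) = 1353 - 626*66 = 1353 - 41316 = -39963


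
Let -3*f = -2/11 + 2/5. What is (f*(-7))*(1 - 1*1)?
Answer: 0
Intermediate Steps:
f = -4/55 (f = -(-2/11 + 2/5)/3 = -1/3*12/55 = -4/55 ≈ -0.072727)
(f*(-7))*(1 - 1*1) = (-4/55*(-7))*(1 - 1*1) = 28*(1 - 1)/55 = (28/55)*0 = 0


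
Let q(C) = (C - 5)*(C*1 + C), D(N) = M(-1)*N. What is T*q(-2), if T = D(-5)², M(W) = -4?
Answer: 11200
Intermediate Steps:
D(N) = -4*N
q(C) = 2*C*(-5 + C) (q(C) = (-5 + C)*(C + C) = (-5 + C)*(2*C) = 2*C*(-5 + C))
T = 400 (T = (-4*(-5))² = 20² = 400)
T*q(-2) = 400*(2*(-2)*(-5 - 2)) = 400*(2*(-2)*(-7)) = 400*28 = 11200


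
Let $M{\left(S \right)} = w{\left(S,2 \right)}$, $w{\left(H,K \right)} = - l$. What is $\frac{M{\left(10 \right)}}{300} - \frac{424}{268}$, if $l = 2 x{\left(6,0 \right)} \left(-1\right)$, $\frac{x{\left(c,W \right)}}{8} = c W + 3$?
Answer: $- \frac{2382}{1675} \approx -1.4221$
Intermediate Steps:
$x{\left(c,W \right)} = 24 + 8 W c$ ($x{\left(c,W \right)} = 8 \left(c W + 3\right) = 8 \left(W c + 3\right) = 8 \left(3 + W c\right) = 24 + 8 W c$)
$l = -48$ ($l = 2 \left(24 + 8 \cdot 0 \cdot 6\right) \left(-1\right) = 2 \left(24 + 0\right) \left(-1\right) = 2 \cdot 24 \left(-1\right) = 48 \left(-1\right) = -48$)
$w{\left(H,K \right)} = 48$ ($w{\left(H,K \right)} = \left(-1\right) \left(-48\right) = 48$)
$M{\left(S \right)} = 48$
$\frac{M{\left(10 \right)}}{300} - \frac{424}{268} = \frac{48}{300} - \frac{424}{268} = 48 \cdot \frac{1}{300} - \frac{106}{67} = \frac{4}{25} - \frac{106}{67} = - \frac{2382}{1675}$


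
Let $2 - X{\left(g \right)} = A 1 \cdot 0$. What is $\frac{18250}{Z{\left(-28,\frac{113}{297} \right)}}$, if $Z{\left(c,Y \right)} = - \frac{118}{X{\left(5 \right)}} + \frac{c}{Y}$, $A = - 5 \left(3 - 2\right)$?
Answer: $- \frac{2062250}{14983} \approx -137.64$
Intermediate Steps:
$A = -5$ ($A = \left(-5\right) 1 = -5$)
$X{\left(g \right)} = 2$ ($X{\left(g \right)} = 2 - \left(-5\right) 1 \cdot 0 = 2 - \left(-5\right) 0 = 2 - 0 = 2 + 0 = 2$)
$Z{\left(c,Y \right)} = -59 + \frac{c}{Y}$ ($Z{\left(c,Y \right)} = - \frac{118}{2} + \frac{c}{Y} = \left(-118\right) \frac{1}{2} + \frac{c}{Y} = -59 + \frac{c}{Y}$)
$\frac{18250}{Z{\left(-28,\frac{113}{297} \right)}} = \frac{18250}{-59 - \frac{28}{113 \cdot \frac{1}{297}}} = \frac{18250}{-59 - \frac{28}{\frac{113}{297}}} = \frac{18250}{-59 - \frac{8316}{113}} = \frac{18250}{- \frac{14983}{113}} = 18250 \left(- \frac{113}{14983}\right) = - \frac{2062250}{14983}$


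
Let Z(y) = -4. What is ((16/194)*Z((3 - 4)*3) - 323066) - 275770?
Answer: -58087124/97 ≈ -5.9884e+5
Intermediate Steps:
((16/194)*Z((3 - 4)*3) - 323066) - 275770 = ((16/194)*(-4) - 323066) - 275770 = ((16*(1/194))*(-4) - 323066) - 275770 = ((8/97)*(-4) - 323066) - 275770 = (-32/97 - 323066) - 275770 = -31337434/97 - 275770 = -58087124/97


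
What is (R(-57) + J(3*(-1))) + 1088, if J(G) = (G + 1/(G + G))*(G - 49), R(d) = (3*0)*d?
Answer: 3758/3 ≈ 1252.7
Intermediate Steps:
R(d) = 0 (R(d) = 0*d = 0)
J(G) = (-49 + G)*(G + 1/(2*G)) (J(G) = (G + 1/(2*G))*(-49 + G) = (-49 + G)*(G + 1/(2*G)))
(R(-57) + J(3*(-1))) + 1088 = (0 + (1/2 + (3*(-1))**2 - 147*(-1) - 49/(2*(3*(-1))))) + 1088 = (0 + (1/2 + (-3)**2 - 49*(-3) - 49/2/(-3))) + 1088 = (0 + (1/2 + 9 + 147 - 49/2*(-1/3))) + 1088 = (0 + (1/2 + 9 + 147 + 49/6)) + 1088 = (0 + 494/3) + 1088 = 494/3 + 1088 = 3758/3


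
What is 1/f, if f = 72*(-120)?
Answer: -1/8640 ≈ -0.00011574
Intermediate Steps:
f = -8640
1/f = 1/(-8640) = -1/8640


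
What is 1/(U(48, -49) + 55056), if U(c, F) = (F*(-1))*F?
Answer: 1/52655 ≈ 1.8992e-5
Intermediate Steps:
U(c, F) = -F**2 (U(c, F) = (-F)*F = -F**2)
1/(U(48, -49) + 55056) = 1/(-1*(-49)**2 + 55056) = 1/(-1*2401 + 55056) = 1/(-2401 + 55056) = 1/52655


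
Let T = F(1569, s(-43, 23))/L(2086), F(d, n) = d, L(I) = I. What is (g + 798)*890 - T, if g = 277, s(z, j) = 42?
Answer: 1995778931/2086 ≈ 9.5675e+5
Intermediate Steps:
T = 1569/2086 ≈ 0.75216
(g + 798)*890 - T = (277 + 798)*890 - 1*1569/2086 = 1075*890 - 1569/2086 = 956750 - 1569/2086 = 1995778931/2086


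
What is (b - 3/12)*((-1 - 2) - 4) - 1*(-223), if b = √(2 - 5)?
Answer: 899/4 - 7*I*√3 ≈ 224.75 - 12.124*I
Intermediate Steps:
b = I*√3 (b = √(-3) = I*√3 ≈ 1.732*I)
(b - 3/12)*((-1 - 2) - 4) - 1*(-223) = (I*√3 - 3/12)*((-1 - 2) - 4) - 1*(-223) = (I*√3 - 3*1/12)*(-3 - 4) + 223 = (I*√3 - ¼)*(-7) + 223 = (-¼ + I*√3)*(-7) + 223 = (7/4 - 7*I*√3) + 223 = 899/4 - 7*I*√3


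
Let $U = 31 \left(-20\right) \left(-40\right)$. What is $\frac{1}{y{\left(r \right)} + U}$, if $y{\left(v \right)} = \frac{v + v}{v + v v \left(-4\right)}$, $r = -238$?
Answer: $\frac{953}{23634402} \approx 4.0323 \cdot 10^{-5}$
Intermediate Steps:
$y{\left(v \right)} = \frac{2 v}{v - 4 v^{2}}$ ($y{\left(v \right)} = \frac{2 v}{v + v^{2} \left(-4\right)} = \frac{2 v}{v - 4 v^{2}}$)
$U = 24800$ ($U = \left(-620\right) \left(-40\right) = 24800$)
$\frac{1}{y{\left(r \right)} + U} = \frac{1}{- \frac{2}{-1 + 4 \left(-238\right)} + 24800} = \frac{1}{- \frac{2}{-1 - 952} + 24800} = \frac{1}{- \frac{2}{-953} + 24800} = \frac{1}{\left(-2\right) \left(- \frac{1}{953}\right) + 24800} = \frac{1}{\frac{2}{953} + 24800} = \frac{1}{\frac{23634402}{953}} = \frac{953}{23634402}$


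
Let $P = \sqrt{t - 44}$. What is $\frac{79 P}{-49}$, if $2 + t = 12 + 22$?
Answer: $- \frac{158 i \sqrt{3}}{49} \approx - 5.585 i$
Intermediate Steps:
$t = 32$ ($t = -2 + \left(12 + 22\right) = -2 + 34 = 32$)
$P = 2 i \sqrt{3}$ ($P = \sqrt{32 - 44} = \sqrt{-12} = 2 i \sqrt{3} \approx 3.4641 i$)
$\frac{79 P}{-49} = \frac{79 \cdot 2 i \sqrt{3}}{-49} = 158 i \sqrt{3} \left(- \frac{1}{49}\right) = - \frac{158 i \sqrt{3}}{49}$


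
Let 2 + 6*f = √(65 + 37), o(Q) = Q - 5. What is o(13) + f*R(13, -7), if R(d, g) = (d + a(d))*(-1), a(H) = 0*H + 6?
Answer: 43/3 - 19*√102/6 ≈ -17.648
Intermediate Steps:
o(Q) = -5 + Q
a(H) = 6 (a(H) = 0 + 6 = 6)
R(d, g) = -6 - d (R(d, g) = (d + 6)*(-1) = (6 + d)*(-1) = -6 - d)
f = -⅓ + √102/6 (f = -⅓ + √(65 + 37)/6 = -⅓ + √102/6 ≈ 1.3499)
o(13) + f*R(13, -7) = (-5 + 13) + (-⅓ + √102/6)*(-6 - 1*13) = 8 + (-⅓ + √102/6)*(-6 - 13) = 8 + (-⅓ + √102/6)*(-19) = 8 + (19/3 - 19*√102/6) = 43/3 - 19*√102/6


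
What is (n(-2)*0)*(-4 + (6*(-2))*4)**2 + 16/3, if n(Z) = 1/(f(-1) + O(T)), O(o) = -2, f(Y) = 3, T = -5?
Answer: 16/3 ≈ 5.3333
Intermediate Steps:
n(Z) = 1 (n(Z) = 1/(3 - 2) = 1/1 = 1)
(n(-2)*0)*(-4 + (6*(-2))*4)**2 + 16/3 = (1*0)*(-4 + (6*(-2))*4)**2 + 16/3 = 0*(-4 - 12*4)**2 + 16*(1/3) = 0*(-4 - 48)**2 + 16/3 = 0*(-52)**2 + 16/3 = 0*2704 + 16/3 = 0 + 16/3 = 16/3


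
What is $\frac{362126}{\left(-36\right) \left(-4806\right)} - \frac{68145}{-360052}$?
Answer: $\frac{115401271}{50563926} \approx 2.2823$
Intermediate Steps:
$\frac{362126}{\left(-36\right) \left(-4806\right)} - \frac{68145}{-360052} = \frac{362126}{173016} - - \frac{885}{4676} = 362126 \cdot \frac{1}{173016} + \frac{885}{4676} = \frac{181063}{86508} + \frac{885}{4676} = \frac{115401271}{50563926}$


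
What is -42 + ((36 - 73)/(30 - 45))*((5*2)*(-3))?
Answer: -116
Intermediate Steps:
-42 + ((36 - 73)/(30 - 45))*((5*2)*(-3)) = -42 + (-37/(-15))*(10*(-3)) = -42 - 37*(-1/15)*(-30) = -42 + (37/15)*(-30) = -42 - 74 = -116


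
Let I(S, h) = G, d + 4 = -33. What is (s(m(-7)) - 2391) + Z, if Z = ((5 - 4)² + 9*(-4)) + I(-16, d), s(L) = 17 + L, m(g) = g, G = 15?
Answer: -2401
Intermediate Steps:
d = -37 (d = -4 - 33 = -37)
I(S, h) = 15
Z = -20 (Z = ((5 - 4)² + 9*(-4)) + 15 = (1² - 36) + 15 = (1 - 36) + 15 = -35 + 15 = -20)
(s(m(-7)) - 2391) + Z = ((17 - 7) - 2391) - 20 = (10 - 2391) - 20 = -2381 - 20 = -2401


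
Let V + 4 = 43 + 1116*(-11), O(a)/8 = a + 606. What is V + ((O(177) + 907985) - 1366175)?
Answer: -464163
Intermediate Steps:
O(a) = 4848 + 8*a (O(a) = 8*(a + 606) = 8*(606 + a) = 4848 + 8*a)
V = -12237 (V = -4 + (43 + 1116*(-11)) = -4 + (43 - 12276) = -4 - 12233 = -12237)
V + ((O(177) + 907985) - 1366175) = -12237 + (((4848 + 8*177) + 907985) - 1366175) = -12237 + (((4848 + 1416) + 907985) - 1366175) = -12237 + ((6264 + 907985) - 1366175) = -12237 + (914249 - 1366175) = -12237 - 451926 = -464163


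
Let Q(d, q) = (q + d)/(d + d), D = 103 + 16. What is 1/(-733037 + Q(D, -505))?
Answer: -119/87231596 ≈ -1.3642e-6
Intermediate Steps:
D = 119
Q(d, q) = (d + q)/(2*d) (Q(d, q) = (d + q)/((2*d)) = (d + q)*(1/(2*d)) = (d + q)/(2*d))
1/(-733037 + Q(D, -505)) = 1/(-733037 + (1/2)*(119 - 505)/119) = 1/(-733037 + (1/2)*(1/119)*(-386)) = 1/(-733037 - 193/119) = 1/(-87231596/119) = -119/87231596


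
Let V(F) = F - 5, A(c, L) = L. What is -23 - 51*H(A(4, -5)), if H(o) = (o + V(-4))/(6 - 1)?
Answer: 599/5 ≈ 119.80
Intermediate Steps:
V(F) = -5 + F
H(o) = -9/5 + o/5 (H(o) = (o + (-5 - 4))/(6 - 1) = (o - 9)/5 = (-9 + o)*(1/5) = -9/5 + o/5)
-23 - 51*H(A(4, -5)) = -23 - 51*(-9/5 + (1/5)*(-5)) = -23 - 51*(-9/5 - 1) = -23 - 51*(-14/5) = -23 + 714/5 = 599/5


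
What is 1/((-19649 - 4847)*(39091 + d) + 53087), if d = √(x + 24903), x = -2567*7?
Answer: -957520049/916840483462415457 + 24496*√6934/916840483462415457 ≈ -1.0421e-9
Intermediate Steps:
x = -17969
d = √6934 (d = √(-17969 + 24903) = √6934 ≈ 83.271)
1/((-19649 - 4847)*(39091 + d) + 53087) = 1/((-19649 - 4847)*(39091 + √6934) + 53087) = 1/(-24496*(39091 + √6934) + 53087) = 1/((-957573136 - 24496*√6934) + 53087) = 1/(-957520049 - 24496*√6934)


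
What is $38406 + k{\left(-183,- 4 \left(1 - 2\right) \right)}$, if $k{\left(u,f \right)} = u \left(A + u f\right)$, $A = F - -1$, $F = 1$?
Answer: $171996$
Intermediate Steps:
$A = 2$ ($A = 1 - -1 = 1 + 1 = 2$)
$k{\left(u,f \right)} = u \left(2 + f u\right)$ ($k{\left(u,f \right)} = u \left(2 + u f\right) = u \left(2 + f u\right)$)
$38406 + k{\left(-183,- 4 \left(1 - 2\right) \right)} = 38406 - 183 \left(2 + - 4 \left(1 - 2\right) \left(-183\right)\right) = 38406 - 183 \left(2 + \left(-4\right) \left(-1\right) \left(-183\right)\right) = 38406 - 183 \left(2 + 4 \left(-183\right)\right) = 38406 - 183 \left(2 - 732\right) = 38406 - -133590 = 38406 + 133590 = 171996$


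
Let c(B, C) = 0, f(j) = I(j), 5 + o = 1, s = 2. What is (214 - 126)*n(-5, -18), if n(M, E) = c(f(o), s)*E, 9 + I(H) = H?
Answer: 0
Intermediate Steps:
I(H) = -9 + H
o = -4 (o = -5 + 1 = -4)
f(j) = -9 + j
n(M, E) = 0 (n(M, E) = 0*E = 0)
(214 - 126)*n(-5, -18) = (214 - 126)*0 = 88*0 = 0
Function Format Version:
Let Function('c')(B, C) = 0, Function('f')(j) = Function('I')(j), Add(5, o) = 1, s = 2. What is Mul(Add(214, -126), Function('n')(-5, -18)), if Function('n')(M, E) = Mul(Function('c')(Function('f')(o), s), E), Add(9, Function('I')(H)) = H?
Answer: 0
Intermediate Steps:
Function('I')(H) = Add(-9, H)
o = -4 (o = Add(-5, 1) = -4)
Function('f')(j) = Add(-9, j)
Function('n')(M, E) = 0 (Function('n')(M, E) = Mul(0, E) = 0)
Mul(Add(214, -126), Function('n')(-5, -18)) = Mul(Add(214, -126), 0) = Mul(88, 0) = 0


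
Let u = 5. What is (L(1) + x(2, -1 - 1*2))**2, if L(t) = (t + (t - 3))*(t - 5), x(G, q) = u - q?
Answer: 144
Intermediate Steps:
x(G, q) = 5 - q
L(t) = (-5 + t)*(-3 + 2*t) (L(t) = (t + (-3 + t))*(-5 + t) = (-3 + 2*t)*(-5 + t) = (-5 + t)*(-3 + 2*t))
(L(1) + x(2, -1 - 1*2))**2 = ((15 - 13*1 + 2*1**2) + (5 - (-1 - 1*2)))**2 = ((15 - 13 + 2*1) + (5 - (-1 - 2)))**2 = ((15 - 13 + 2) + (5 - 1*(-3)))**2 = (4 + (5 + 3))**2 = (4 + 8)**2 = 12**2 = 144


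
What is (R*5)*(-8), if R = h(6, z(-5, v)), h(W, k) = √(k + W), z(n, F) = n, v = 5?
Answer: -40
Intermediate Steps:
h(W, k) = √(W + k)
R = 1 (R = √(6 - 5) = √1 = 1)
(R*5)*(-8) = (1*5)*(-8) = 5*(-8) = -40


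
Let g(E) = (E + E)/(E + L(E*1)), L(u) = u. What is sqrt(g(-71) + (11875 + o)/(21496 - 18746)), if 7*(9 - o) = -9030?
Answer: sqrt(437910)/275 ≈ 2.4064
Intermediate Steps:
o = 1299 (o = 9 - 1/7*(-9030) = 9 + 1290 = 1299)
g(E) = 1 (g(E) = (E + E)/(E + E*1) = (2*E)/(E + E) = (2*E)/((2*E)) = (2*E)*(1/(2*E)) = 1)
sqrt(g(-71) + (11875 + o)/(21496 - 18746)) = sqrt(1 + (11875 + 1299)/(21496 - 18746)) = sqrt(1 + 13174/2750) = sqrt(1 + 13174*(1/2750)) = sqrt(1 + 6587/1375) = sqrt(7962/1375) = sqrt(437910)/275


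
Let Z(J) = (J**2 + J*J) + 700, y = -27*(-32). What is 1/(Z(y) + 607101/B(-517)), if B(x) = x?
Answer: 47/70148333 ≈ 6.7001e-7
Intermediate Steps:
y = 864
Z(J) = 700 + 2*J**2 (Z(J) = (J**2 + J**2) + 700 = 2*J**2 + 700 = 700 + 2*J**2)
1/(Z(y) + 607101/B(-517)) = 1/((700 + 2*864**2) + 607101/(-517)) = 1/((700 + 2*746496) + 607101*(-1/517)) = 1/((700 + 1492992) - 55191/47) = 1/(1493692 - 55191/47) = 1/(70148333/47) = 47/70148333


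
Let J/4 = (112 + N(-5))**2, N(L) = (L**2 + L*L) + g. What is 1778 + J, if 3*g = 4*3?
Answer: 112002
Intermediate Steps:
g = 4 (g = (4*3)/3 = (1/3)*12 = 4)
N(L) = 4 + 2*L**2 (N(L) = (L**2 + L*L) + 4 = (L**2 + L**2) + 4 = 2*L**2 + 4 = 4 + 2*L**2)
J = 110224 (J = 4*(112 + (4 + 2*(-5)**2))**2 = 4*(112 + (4 + 2*25))**2 = 4*(112 + (4 + 50))**2 = 4*(112 + 54)**2 = 4*166**2 = 4*27556 = 110224)
1778 + J = 1778 + 110224 = 112002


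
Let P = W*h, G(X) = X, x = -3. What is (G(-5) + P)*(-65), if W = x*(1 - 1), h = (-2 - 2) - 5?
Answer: 325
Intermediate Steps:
h = -9 (h = -4 - 5 = -9)
W = 0 (W = -3*(1 - 1) = -3*0 = 0)
P = 0 (P = 0*(-9) = 0)
(G(-5) + P)*(-65) = (-5 + 0)*(-65) = -5*(-65) = 325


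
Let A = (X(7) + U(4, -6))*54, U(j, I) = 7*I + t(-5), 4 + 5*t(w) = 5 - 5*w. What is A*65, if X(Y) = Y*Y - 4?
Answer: 28782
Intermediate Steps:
X(Y) = -4 + Y**2 (X(Y) = Y**2 - 4 = -4 + Y**2)
t(w) = 1/5 - w (t(w) = -4/5 + (5 - 5*w)/5 = -4/5 + (1 - w) = 1/5 - w)
U(j, I) = 26/5 + 7*I (U(j, I) = 7*I + (1/5 - 1*(-5)) = 7*I + (1/5 + 5) = 7*I + 26/5 = 26/5 + 7*I)
A = 2214/5 (A = ((-4 + 7**2) + (26/5 + 7*(-6)))*54 = ((-4 + 49) + (26/5 - 42))*54 = (45 - 184/5)*54 = (41/5)*54 = 2214/5 ≈ 442.80)
A*65 = (2214/5)*65 = 28782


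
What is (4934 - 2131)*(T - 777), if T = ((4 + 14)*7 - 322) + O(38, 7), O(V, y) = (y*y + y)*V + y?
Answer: 3257086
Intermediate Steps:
O(V, y) = y + V*(y + y²) (O(V, y) = (y² + y)*V + y = (y + y²)*V + y = V*(y + y²) + y = y + V*(y + y²))
T = 1939 (T = ((4 + 14)*7 - 322) + 7*(1 + 38 + 38*7) = (18*7 - 322) + 7*(1 + 38 + 266) = (126 - 322) + 7*305 = -196 + 2135 = 1939)
(4934 - 2131)*(T - 777) = (4934 - 2131)*(1939 - 777) = 2803*1162 = 3257086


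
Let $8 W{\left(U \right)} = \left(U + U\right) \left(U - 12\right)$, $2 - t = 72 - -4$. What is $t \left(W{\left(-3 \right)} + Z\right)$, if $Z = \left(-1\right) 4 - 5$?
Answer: $- \frac{333}{2} \approx -166.5$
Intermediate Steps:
$t = -74$ ($t = 2 - \left(72 - -4\right) = 2 - \left(72 + 4\right) = 2 - 76 = -74$)
$W{\left(U \right)} = \frac{U \left(-12 + U\right)}{4}$ ($W{\left(U \right)} = \frac{\left(U + U\right) \left(U - 12\right)}{8} = \frac{2 U \left(-12 + U\right)}{8} = \frac{U \left(-12 + U\right)}{4}$)
$Z = -9$ ($Z = -4 - 5 = -9$)
$t \left(W{\left(-3 \right)} + Z\right) = - 74 \left(\frac{1}{4} \left(-3\right) \left(-12 - 3\right) - 9\right) = - 74 \left(\frac{1}{4} \left(-3\right) \left(-15\right) - 9\right) = - 74 \left(\frac{45}{4} - 9\right) = \left(-74\right) \frac{9}{4} = - \frac{333}{2}$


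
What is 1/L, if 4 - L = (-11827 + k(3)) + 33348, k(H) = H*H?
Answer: -1/21526 ≈ -4.6455e-5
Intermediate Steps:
k(H) = H²
L = -21526 (L = 4 - ((-11827 + 3²) + 33348) = 4 - ((-11827 + 9) + 33348) = 4 - (-11818 + 33348) = 4 - 1*21530 = 4 - 21530 = -21526)
1/L = 1/(-21526) = -1/21526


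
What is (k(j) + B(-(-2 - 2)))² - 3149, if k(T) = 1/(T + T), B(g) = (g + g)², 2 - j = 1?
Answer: 4045/4 ≈ 1011.3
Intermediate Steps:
j = 1 (j = 2 - 1*1 = 2 - 1 = 1)
B(g) = 4*g² (B(g) = (2*g)² = 4*g²)
k(T) = 1/(2*T)
(k(j) + B(-(-2 - 2)))² - 3149 = ((½)/1 + 4*(-(-2 - 2))²)² - 3149 = ((½)*1 + 4*(-1*(-4))²)² - 3149 = (½ + 4*4²)² - 3149 = (½ + 4*16)² - 3149 = (½ + 64)² - 3149 = (129/2)² - 3149 = 16641/4 - 3149 = 4045/4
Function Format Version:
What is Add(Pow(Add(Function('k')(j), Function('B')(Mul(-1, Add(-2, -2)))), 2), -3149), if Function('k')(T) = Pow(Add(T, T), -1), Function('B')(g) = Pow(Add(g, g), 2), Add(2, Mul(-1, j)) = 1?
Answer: Rational(4045, 4) ≈ 1011.3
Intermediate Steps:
j = 1 (j = Add(2, Mul(-1, 1)) = Add(2, -1) = 1)
Function('B')(g) = Mul(4, Pow(g, 2)) (Function('B')(g) = Pow(Mul(2, g), 2) = Mul(4, Pow(g, 2)))
Function('k')(T) = Mul(Rational(1, 2), Pow(T, -1)) (Function('k')(T) = Pow(Mul(2, T), -1) = Mul(Rational(1, 2), Pow(T, -1)))
Add(Pow(Add(Function('k')(j), Function('B')(Mul(-1, Add(-2, -2)))), 2), -3149) = Add(Pow(Add(Mul(Rational(1, 2), Pow(1, -1)), Mul(4, Pow(Mul(-1, Add(-2, -2)), 2))), 2), -3149) = Add(Pow(Add(Mul(Rational(1, 2), 1), Mul(4, Pow(Mul(-1, -4), 2))), 2), -3149) = Add(Pow(Add(Rational(1, 2), Mul(4, Pow(4, 2))), 2), -3149) = Add(Pow(Add(Rational(1, 2), Mul(4, 16)), 2), -3149) = Add(Pow(Add(Rational(1, 2), 64), 2), -3149) = Add(Pow(Rational(129, 2), 2), -3149) = Add(Rational(16641, 4), -3149) = Rational(4045, 4)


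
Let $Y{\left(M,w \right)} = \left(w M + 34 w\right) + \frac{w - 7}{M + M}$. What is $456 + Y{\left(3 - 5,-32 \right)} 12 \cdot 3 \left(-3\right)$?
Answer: $109995$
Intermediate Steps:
$Y{\left(M,w \right)} = 34 w + M w + \frac{-7 + w}{2 M}$ ($Y{\left(M,w \right)} = \left(M w + 34 w\right) + \frac{-7 + w}{2 M} = \left(34 w + M w\right) + \left(-7 + w\right) \frac{1}{2 M} = \left(34 w + M w\right) + \frac{-7 + w}{2 M} = 34 w + M w + \frac{-7 + w}{2 M}$)
$456 + Y{\left(3 - 5,-32 \right)} 12 \cdot 3 \left(-3\right) = 456 + \frac{-7 - 32 + 2 \left(3 - 5\right) \left(-32\right) \left(34 + \left(3 - 5\right)\right)}{2 \left(3 - 5\right)} 12 \cdot 3 \left(-3\right) = 456 + \frac{-7 - 32 + 2 \left(3 - 5\right) \left(-32\right) \left(34 + \left(3 - 5\right)\right)}{2 \left(3 - 5\right)} 36 \left(-3\right) = 456 + \frac{-7 - 32 + 2 \left(-2\right) \left(-32\right) \left(34 - 2\right)}{2 \left(-2\right)} \left(-108\right) = 456 + \frac{1}{2} \left(- \frac{1}{2}\right) \left(-7 - 32 + 2 \left(-2\right) \left(-32\right) 32\right) \left(-108\right) = 456 + \frac{1}{2} \left(- \frac{1}{2}\right) \left(-7 - 32 + 4096\right) \left(-108\right) = 456 + \frac{1}{2} \left(- \frac{1}{2}\right) 4057 \left(-108\right) = 456 - -109539 = 456 + 109539 = 109995$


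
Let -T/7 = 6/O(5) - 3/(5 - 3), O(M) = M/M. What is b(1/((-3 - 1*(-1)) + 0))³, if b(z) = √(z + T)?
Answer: -128*I*√2 ≈ -181.02*I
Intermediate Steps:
O(M) = 1
T = -63/2 (T = -7*(6/1 - 3/(5 - 3)) = -7*(6*1 - 3/2) = -7*(6 - 3*½) = -7*(6 - 3/2) = -7*9/2 = -63/2 ≈ -31.500)
b(z) = √(-63/2 + z) (b(z) = √(z - 63/2) = √(-63/2 + z))
b(1/((-3 - 1*(-1)) + 0))³ = (√(-126 + 4/((-3 - 1*(-1)) + 0))/2)³ = (√(-126 + 4/((-3 + 1) + 0))/2)³ = (√(-126 + 4/(-2 + 0))/2)³ = (√(-126 + 4/(-2))/2)³ = (√(-126 + 4*(-½))/2)³ = (√(-126 - 2)/2)³ = (√(-128)/2)³ = ((8*I*√2)/2)³ = (4*I*√2)³ = -128*I*√2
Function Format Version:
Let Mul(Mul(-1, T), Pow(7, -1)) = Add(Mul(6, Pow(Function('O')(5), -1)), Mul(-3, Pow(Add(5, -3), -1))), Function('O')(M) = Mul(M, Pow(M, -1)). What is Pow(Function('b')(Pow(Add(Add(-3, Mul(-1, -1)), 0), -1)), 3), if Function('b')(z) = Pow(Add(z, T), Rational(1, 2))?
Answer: Mul(-128, I, Pow(2, Rational(1, 2))) ≈ Mul(-181.02, I)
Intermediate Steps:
Function('O')(M) = 1
T = Rational(-63, 2) (T = Mul(-7, Add(Mul(6, Pow(1, -1)), Mul(-3, Pow(Add(5, -3), -1)))) = Mul(-7, Add(Mul(6, 1), Mul(-3, Pow(2, -1)))) = Mul(-7, Add(6, Mul(-3, Rational(1, 2)))) = Mul(-7, Add(6, Rational(-3, 2))) = Mul(-7, Rational(9, 2)) = Rational(-63, 2) ≈ -31.500)
Function('b')(z) = Pow(Add(Rational(-63, 2), z), Rational(1, 2)) (Function('b')(z) = Pow(Add(z, Rational(-63, 2)), Rational(1, 2)) = Pow(Add(Rational(-63, 2), z), Rational(1, 2)))
Pow(Function('b')(Pow(Add(Add(-3, Mul(-1, -1)), 0), -1)), 3) = Pow(Mul(Rational(1, 2), Pow(Add(-126, Mul(4, Pow(Add(Add(-3, Mul(-1, -1)), 0), -1))), Rational(1, 2))), 3) = Pow(Mul(Rational(1, 2), Pow(Add(-126, Mul(4, Pow(Add(Add(-3, 1), 0), -1))), Rational(1, 2))), 3) = Pow(Mul(Rational(1, 2), Pow(Add(-126, Mul(4, Pow(Add(-2, 0), -1))), Rational(1, 2))), 3) = Pow(Mul(Rational(1, 2), Pow(Add(-126, Mul(4, Pow(-2, -1))), Rational(1, 2))), 3) = Pow(Mul(Rational(1, 2), Pow(Add(-126, Mul(4, Rational(-1, 2))), Rational(1, 2))), 3) = Pow(Mul(Rational(1, 2), Pow(Add(-126, -2), Rational(1, 2))), 3) = Pow(Mul(Rational(1, 2), Pow(-128, Rational(1, 2))), 3) = Pow(Mul(Rational(1, 2), Mul(8, I, Pow(2, Rational(1, 2)))), 3) = Pow(Mul(4, I, Pow(2, Rational(1, 2))), 3) = Mul(-128, I, Pow(2, Rational(1, 2)))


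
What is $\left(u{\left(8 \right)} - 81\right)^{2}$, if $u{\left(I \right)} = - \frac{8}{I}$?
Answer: $6724$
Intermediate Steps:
$\left(u{\left(8 \right)} - 81\right)^{2} = \left(- \frac{8}{8} - 81\right)^{2} = \left(\left(-8\right) \frac{1}{8} - 81\right)^{2} = \left(-1 - 81\right)^{2} = \left(-82\right)^{2} = 6724$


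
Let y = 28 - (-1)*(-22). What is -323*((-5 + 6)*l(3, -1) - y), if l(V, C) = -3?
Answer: 2907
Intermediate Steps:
y = 6 (y = 28 - 1*22 = 28 - 22 = 6)
-323*((-5 + 6)*l(3, -1) - y) = -323*((-5 + 6)*(-3) - 1*6) = -323*(1*(-3) - 6) = -323*(-3 - 6) = -323*(-9) = 2907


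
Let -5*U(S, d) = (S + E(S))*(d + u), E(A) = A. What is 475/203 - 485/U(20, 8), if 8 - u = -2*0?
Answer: 159255/25984 ≈ 6.1290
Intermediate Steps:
u = 8 (u = 8 - (-2)*0 = 8 - 1*0 = 8 + 0 = 8)
U(S, d) = -2*S*(8 + d)/5 (U(S, d) = -(S + S)*(d + 8)/5 = -2*S*(8 + d)/5)
475/203 - 485/U(20, 8) = 475/203 - 485*1/(8*(-8 - 1*8)) = 475*(1/203) - 485*1/(8*(-8 - 8)) = 475/203 - 485/((⅖)*20*(-16)) = 475/203 - 485/(-128) = 475/203 - 485*(-1/128) = 475/203 + 485/128 = 159255/25984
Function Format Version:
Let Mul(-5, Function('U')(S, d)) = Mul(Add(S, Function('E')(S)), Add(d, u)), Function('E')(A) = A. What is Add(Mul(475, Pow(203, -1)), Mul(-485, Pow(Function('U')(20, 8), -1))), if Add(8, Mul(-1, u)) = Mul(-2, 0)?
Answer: Rational(159255, 25984) ≈ 6.1290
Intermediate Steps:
u = 8 (u = Add(8, Mul(-1, Mul(-2, 0))) = Add(8, Mul(-1, 0)) = Add(8, 0) = 8)
Function('U')(S, d) = Mul(Rational(-2, 5), S, Add(8, d)) (Function('U')(S, d) = Mul(Rational(-1, 5), Mul(Add(S, S), Add(d, 8))) = Mul(Rational(-1, 5), Mul(Mul(2, S), Add(8, d))) = Mul(Rational(-1, 5), Mul(2, S, Add(8, d))) = Mul(Rational(-2, 5), S, Add(8, d)))
Add(Mul(475, Pow(203, -1)), Mul(-485, Pow(Function('U')(20, 8), -1))) = Add(Mul(475, Pow(203, -1)), Mul(-485, Pow(Mul(Rational(2, 5), 20, Add(-8, Mul(-1, 8))), -1))) = Add(Mul(475, Rational(1, 203)), Mul(-485, Pow(Mul(Rational(2, 5), 20, Add(-8, -8)), -1))) = Add(Rational(475, 203), Mul(-485, Pow(Mul(Rational(2, 5), 20, -16), -1))) = Add(Rational(475, 203), Mul(-485, Pow(-128, -1))) = Add(Rational(475, 203), Mul(-485, Rational(-1, 128))) = Add(Rational(475, 203), Rational(485, 128)) = Rational(159255, 25984)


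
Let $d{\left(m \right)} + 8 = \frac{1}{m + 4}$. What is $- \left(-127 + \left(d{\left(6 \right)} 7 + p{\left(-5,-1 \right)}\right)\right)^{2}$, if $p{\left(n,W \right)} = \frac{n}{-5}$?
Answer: $- \frac{3286969}{100} \approx -32870.0$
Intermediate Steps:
$p{\left(n,W \right)} = - \frac{n}{5}$ ($p{\left(n,W \right)} = n \left(- \frac{1}{5}\right) = - \frac{n}{5}$)
$d{\left(m \right)} = -8 + \frac{1}{4 + m}$ ($d{\left(m \right)} = -8 + \frac{1}{m + 4} = -8 + \frac{1}{4 + m}$)
$- \left(-127 + \left(d{\left(6 \right)} 7 + p{\left(-5,-1 \right)}\right)\right)^{2} = - \left(-127 + \left(\frac{-31 - 48}{4 + 6} \cdot 7 - -1\right)\right)^{2} = - \left(-127 + \left(\frac{-31 - 48}{10} \cdot 7 + 1\right)\right)^{2} = - \left(-127 + \left(\frac{1}{10} \left(-79\right) 7 + 1\right)\right)^{2} = - \left(-127 + \left(\left(- \frac{79}{10}\right) 7 + 1\right)\right)^{2} = - \left(-127 + \left(- \frac{553}{10} + 1\right)\right)^{2} = - \left(-127 - \frac{543}{10}\right)^{2} = - \left(- \frac{1813}{10}\right)^{2} = \left(-1\right) \frac{3286969}{100} = - \frac{3286969}{100}$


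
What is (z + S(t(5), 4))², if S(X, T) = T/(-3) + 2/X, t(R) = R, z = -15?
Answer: 57121/225 ≈ 253.87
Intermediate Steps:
S(X, T) = 2/X - T/3 (S(X, T) = T*(-⅓) + 2/X = -T/3 + 2/X = 2/X - T/3)
(z + S(t(5), 4))² = (-15 + (2/5 - ⅓*4))² = (-15 + (2*(⅕) - 4/3))² = (-15 + (⅖ - 4/3))² = (-15 - 14/15)² = (-239/15)² = 57121/225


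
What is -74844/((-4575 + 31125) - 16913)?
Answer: -74844/9637 ≈ -7.7663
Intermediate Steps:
-74844/((-4575 + 31125) - 16913) = -74844/(26550 - 16913) = -74844/9637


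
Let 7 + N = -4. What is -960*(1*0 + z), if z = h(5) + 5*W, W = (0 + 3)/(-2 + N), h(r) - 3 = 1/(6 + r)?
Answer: -265920/143 ≈ -1859.6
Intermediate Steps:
N = -11 (N = -7 - 4 = -11)
h(r) = 3 + 1/(6 + r)
W = -3/13 (W = (0 + 3)/(-2 - 11) = 3/(-13) = 3*(-1/13) = -3/13 ≈ -0.23077)
z = 277/143 (z = (19 + 3*5)/(6 + 5) + 5*(-3/13) = (19 + 15)/11 - 15/13 = (1/11)*34 - 15/13 = 34/11 - 15/13 = 277/143 ≈ 1.9371)
-960*(1*0 + z) = -960*(1*0 + 277/143) = -960*(0 + 277/143) = -960*277/143 = -265920/143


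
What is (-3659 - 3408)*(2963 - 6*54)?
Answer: -18649813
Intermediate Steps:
(-3659 - 3408)*(2963 - 6*54) = -7067*(2963 - 324) = -7067*2639 = -18649813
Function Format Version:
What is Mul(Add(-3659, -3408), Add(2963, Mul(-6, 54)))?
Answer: -18649813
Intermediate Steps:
Mul(Add(-3659, -3408), Add(2963, Mul(-6, 54))) = Mul(-7067, Add(2963, -324)) = Mul(-7067, 2639) = -18649813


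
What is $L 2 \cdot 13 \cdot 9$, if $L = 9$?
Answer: $2106$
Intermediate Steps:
$L 2 \cdot 13 \cdot 9 = 9 \cdot 2 \cdot 13 \cdot 9 = 18 \cdot 13 \cdot 9 = 234 \cdot 9 = 2106$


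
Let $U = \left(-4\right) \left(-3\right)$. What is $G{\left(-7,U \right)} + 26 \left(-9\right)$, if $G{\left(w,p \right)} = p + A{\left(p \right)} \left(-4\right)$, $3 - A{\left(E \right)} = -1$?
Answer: $-238$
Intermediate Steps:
$U = 12$
$A{\left(E \right)} = 4$ ($A{\left(E \right)} = 3 - -1 = 3 + 1 = 4$)
$G{\left(w,p \right)} = -16 + p$ ($G{\left(w,p \right)} = p + 4 \left(-4\right) = p - 16 = -16 + p$)
$G{\left(-7,U \right)} + 26 \left(-9\right) = \left(-16 + 12\right) + 26 \left(-9\right) = -4 - 234 = -238$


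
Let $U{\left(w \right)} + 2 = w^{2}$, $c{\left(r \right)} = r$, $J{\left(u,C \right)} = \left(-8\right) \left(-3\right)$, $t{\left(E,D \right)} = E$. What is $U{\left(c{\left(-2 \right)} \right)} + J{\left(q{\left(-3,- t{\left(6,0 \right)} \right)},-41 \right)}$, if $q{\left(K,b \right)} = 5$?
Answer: $26$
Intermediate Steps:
$J{\left(u,C \right)} = 24$
$U{\left(w \right)} = -2 + w^{2}$
$U{\left(c{\left(-2 \right)} \right)} + J{\left(q{\left(-3,- t{\left(6,0 \right)} \right)},-41 \right)} = \left(-2 + \left(-2\right)^{2}\right) + 24 = \left(-2 + 4\right) + 24 = 2 + 24 = 26$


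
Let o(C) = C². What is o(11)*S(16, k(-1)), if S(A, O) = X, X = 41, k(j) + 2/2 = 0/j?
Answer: 4961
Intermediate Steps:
k(j) = -1 (k(j) = -1 + 0/j = -1 + 0 = -1)
S(A, O) = 41
o(11)*S(16, k(-1)) = 11²*41 = 121*41 = 4961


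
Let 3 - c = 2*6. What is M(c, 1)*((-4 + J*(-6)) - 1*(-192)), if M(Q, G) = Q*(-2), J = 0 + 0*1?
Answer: 3384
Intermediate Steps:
J = 0 (J = 0 + 0 = 0)
c = -9 (c = 3 - 2*6 = 3 - 1*12 = 3 - 12 = -9)
M(Q, G) = -2*Q
M(c, 1)*((-4 + J*(-6)) - 1*(-192)) = (-2*(-9))*((-4 + 0*(-6)) - 1*(-192)) = 18*((-4 + 0) + 192) = 18*(-4 + 192) = 18*188 = 3384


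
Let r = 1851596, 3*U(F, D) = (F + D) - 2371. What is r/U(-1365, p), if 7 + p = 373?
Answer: -2777394/1685 ≈ -1648.3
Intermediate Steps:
p = 366 (p = -7 + 373 = 366)
U(F, D) = -2371/3 + D/3 + F/3 (U(F, D) = ((F + D) - 2371)/3 = ((D + F) - 2371)/3 = (-2371 + D + F)/3 = -2371/3 + D/3 + F/3)
r/U(-1365, p) = 1851596/(-2371/3 + (⅓)*366 + (⅓)*(-1365)) = 1851596/(-2371/3 + 122 - 455) = 1851596/(-3370/3) = 1851596*(-3/3370) = -2777394/1685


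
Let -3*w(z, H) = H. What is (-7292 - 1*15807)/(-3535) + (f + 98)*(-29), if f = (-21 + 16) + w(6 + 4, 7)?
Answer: -27814783/10605 ≈ -2622.8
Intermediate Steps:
w(z, H) = -H/3
f = -22/3 (f = (-21 + 16) - 1/3*7 = -5 - 7/3 = -22/3 ≈ -7.3333)
(-7292 - 1*15807)/(-3535) + (f + 98)*(-29) = (-7292 - 1*15807)/(-3535) + (-22/3 + 98)*(-29) = (-7292 - 15807)*(-1/3535) + (272/3)*(-29) = -23099*(-1/3535) - 7888/3 = 23099/3535 - 7888/3 = -27814783/10605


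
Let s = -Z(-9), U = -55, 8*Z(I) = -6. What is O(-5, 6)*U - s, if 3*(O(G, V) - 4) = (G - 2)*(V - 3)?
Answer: 657/4 ≈ 164.25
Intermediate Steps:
Z(I) = -3/4 (Z(I) = (1/8)*(-6) = -3/4)
O(G, V) = 4 + (-3 + V)*(-2 + G)/3 (O(G, V) = 4 + ((G - 2)*(V - 3))/3 = 4 + ((-2 + G)*(-3 + V))/3 = 4 + ((-3 + V)*(-2 + G))/3 = 4 + (-3 + V)*(-2 + G)/3)
s = 3/4 (s = -1*(-3/4) = 3/4 ≈ 0.75000)
O(-5, 6)*U - s = (6 - 1*(-5) - 2/3*6 + (1/3)*(-5)*6)*(-55) - 1*3/4 = (6 + 5 - 4 - 10)*(-55) - 3/4 = -3*(-55) - 3/4 = 165 - 3/4 = 657/4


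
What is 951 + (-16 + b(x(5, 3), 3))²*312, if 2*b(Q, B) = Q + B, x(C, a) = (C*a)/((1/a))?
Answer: 20919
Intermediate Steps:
x(C, a) = C*a² (x(C, a) = (C*a)/(1/a) = (C*a)*a = C*a²)
b(Q, B) = B/2 + Q/2 (b(Q, B) = (Q + B)/2 = (B + Q)/2 = B/2 + Q/2)
951 + (-16 + b(x(5, 3), 3))²*312 = 951 + (-16 + ((½)*3 + (5*3²)/2))²*312 = 951 + (-16 + (3/2 + (5*9)/2))²*312 = 951 + (-16 + (3/2 + (½)*45))²*312 = 951 + (-16 + (3/2 + 45/2))²*312 = 951 + (-16 + 24)²*312 = 951 + 8²*312 = 951 + 64*312 = 951 + 19968 = 20919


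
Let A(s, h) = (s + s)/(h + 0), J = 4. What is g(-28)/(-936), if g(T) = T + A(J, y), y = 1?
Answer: 5/234 ≈ 0.021368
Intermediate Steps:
A(s, h) = 2*s/h (A(s, h) = (2*s)/h = 2*s/h)
g(T) = 8 + T (g(T) = T + 2*4/1 = T + 2*4*1 = T + 8 = 8 + T)
g(-28)/(-936) = (8 - 28)/(-936) = -20*(-1/936) = 5/234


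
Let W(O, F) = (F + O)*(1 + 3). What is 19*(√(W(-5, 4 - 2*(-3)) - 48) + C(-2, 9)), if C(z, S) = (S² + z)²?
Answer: 118579 + 38*I*√7 ≈ 1.1858e+5 + 100.54*I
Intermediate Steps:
W(O, F) = 4*F + 4*O (W(O, F) = (F + O)*4 = 4*F + 4*O)
C(z, S) = (z + S²)²
19*(√(W(-5, 4 - 2*(-3)) - 48) + C(-2, 9)) = 19*(√((4*(4 - 2*(-3)) + 4*(-5)) - 48) + (-2 + 9²)²) = 19*(√((4*(4 + 6) - 20) - 48) + (-2 + 81)²) = 19*(√((4*10 - 20) - 48) + 79²) = 19*(√((40 - 20) - 48) + 6241) = 19*(√(20 - 48) + 6241) = 19*(√(-28) + 6241) = 19*(2*I*√7 + 6241) = 19*(6241 + 2*I*√7) = 118579 + 38*I*√7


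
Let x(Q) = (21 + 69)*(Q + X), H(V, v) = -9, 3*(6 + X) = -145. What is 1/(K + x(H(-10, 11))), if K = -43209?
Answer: -1/48909 ≈ -2.0446e-5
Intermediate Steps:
X = -163/3 (X = -6 + (⅓)*(-145) = -6 - 145/3 = -163/3 ≈ -54.333)
x(Q) = -4890 + 90*Q (x(Q) = (21 + 69)*(Q - 163/3) = 90*(-163/3 + Q) = -4890 + 90*Q)
1/(K + x(H(-10, 11))) = 1/(-43209 + (-4890 + 90*(-9))) = 1/(-43209 + (-4890 - 810)) = 1/(-43209 - 5700) = 1/(-48909) = -1/48909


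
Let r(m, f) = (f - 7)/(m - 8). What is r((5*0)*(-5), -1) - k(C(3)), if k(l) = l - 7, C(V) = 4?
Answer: 4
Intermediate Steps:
r(m, f) = (-7 + f)/(-8 + m)
k(l) = -7 + l
r((5*0)*(-5), -1) - k(C(3)) = (-7 - 1)/(-8 + (5*0)*(-5)) - (-7 + 4) = -8/(-8 + 0*(-5)) - 1*(-3) = -8/(-8 + 0) + 3 = -8/(-8) + 3 = -1/8*(-8) + 3 = 1 + 3 = 4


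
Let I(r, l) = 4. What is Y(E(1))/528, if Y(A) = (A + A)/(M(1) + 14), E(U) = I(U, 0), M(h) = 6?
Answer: 1/1320 ≈ 0.00075758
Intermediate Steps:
E(U) = 4
Y(A) = A/10 (Y(A) = (A + A)/(6 + 14) = (2*A)/20 = (2*A)*(1/20) = A/10)
Y(E(1))/528 = ((⅒)*4)/528 = (⅖)*(1/528) = 1/1320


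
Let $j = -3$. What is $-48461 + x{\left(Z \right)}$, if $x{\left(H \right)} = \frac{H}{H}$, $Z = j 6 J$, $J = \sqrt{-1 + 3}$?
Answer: $-48460$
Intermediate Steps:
$J = \sqrt{2} \approx 1.4142$
$Z = - 18 \sqrt{2}$ ($Z = \left(-3\right) 6 \sqrt{2} = - 18 \sqrt{2} \approx -25.456$)
$x{\left(H \right)} = 1$
$-48461 + x{\left(Z \right)} = -48461 + 1 = -48460$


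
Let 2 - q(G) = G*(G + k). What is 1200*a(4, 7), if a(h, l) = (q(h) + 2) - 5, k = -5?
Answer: 3600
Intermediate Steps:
q(G) = 2 - G*(-5 + G) (q(G) = 2 - G*(G - 5) = 2 - G*(-5 + G))
a(h, l) = -1 - h² + 5*h (a(h, l) = ((2 - h² + 5*h) + 2) - 5 = (4 - h² + 5*h) - 5 = -1 - h² + 5*h)
1200*a(4, 7) = 1200*(-1 - 1*4² + 5*4) = 1200*(-1 - 1*16 + 20) = 1200*(-1 - 16 + 20) = 1200*3 = 3600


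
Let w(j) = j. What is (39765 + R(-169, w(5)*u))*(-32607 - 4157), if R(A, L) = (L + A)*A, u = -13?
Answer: -2915789604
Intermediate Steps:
R(A, L) = A*(A + L) (R(A, L) = (A + L)*A = A*(A + L))
(39765 + R(-169, w(5)*u))*(-32607 - 4157) = (39765 - 169*(-169 + 5*(-13)))*(-32607 - 4157) = (39765 - 169*(-169 - 65))*(-36764) = (39765 - 169*(-234))*(-36764) = (39765 + 39546)*(-36764) = 79311*(-36764) = -2915789604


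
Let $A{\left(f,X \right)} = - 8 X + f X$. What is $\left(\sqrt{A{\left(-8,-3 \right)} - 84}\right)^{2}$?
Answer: $-36$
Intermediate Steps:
$A{\left(f,X \right)} = - 8 X + X f$
$\left(\sqrt{A{\left(-8,-3 \right)} - 84}\right)^{2} = \left(\sqrt{- 3 \left(-8 - 8\right) - 84}\right)^{2} = \left(\sqrt{\left(-3\right) \left(-16\right) - 84}\right)^{2} = \left(\sqrt{48 - 84}\right)^{2} = \left(\sqrt{-36}\right)^{2} = \left(6 i\right)^{2} = -36$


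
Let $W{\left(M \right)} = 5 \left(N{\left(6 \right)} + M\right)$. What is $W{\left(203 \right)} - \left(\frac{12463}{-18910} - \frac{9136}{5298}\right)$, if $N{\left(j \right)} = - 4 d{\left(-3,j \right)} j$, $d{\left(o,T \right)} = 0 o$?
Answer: $\frac{50963374217}{50092590} \approx 1017.4$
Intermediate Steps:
$d{\left(o,T \right)} = 0$
$N{\left(j \right)} = 0$ ($N{\left(j \right)} = \left(-4\right) 0 j = 0 j = 0$)
$W{\left(M \right)} = 5 M$ ($W{\left(M \right)} = 5 \left(0 + M\right) = 5 M$)
$W{\left(203 \right)} - \left(\frac{12463}{-18910} - \frac{9136}{5298}\right) = 5 \cdot 203 - \left(\frac{12463}{-18910} - \frac{9136}{5298}\right) = 1015 - \left(12463 \left(- \frac{1}{18910}\right) - \frac{4568}{2649}\right) = 1015 - \left(- \frac{12463}{18910} - \frac{4568}{2649}\right) = 1015 - - \frac{119395367}{50092590} = 1015 + \frac{119395367}{50092590} = \frac{50963374217}{50092590}$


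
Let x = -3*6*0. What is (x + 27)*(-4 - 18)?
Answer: -594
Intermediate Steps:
x = 0 (x = -18*0 = 0)
(x + 27)*(-4 - 18) = (0 + 27)*(-4 - 18) = 27*(-22) = -594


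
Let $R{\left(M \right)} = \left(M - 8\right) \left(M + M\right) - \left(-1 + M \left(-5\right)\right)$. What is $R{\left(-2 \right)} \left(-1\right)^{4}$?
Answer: $31$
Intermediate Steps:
$R{\left(M \right)} = 1 + 5 M + 2 M \left(-8 + M\right)$ ($R{\left(M \right)} = \left(-8 + M\right) 2 M - \left(-1 - 5 M\right) = 2 M \left(-8 + M\right) + \left(1 + 5 M\right) = 1 + 5 M + 2 M \left(-8 + M\right)$)
$R{\left(-2 \right)} \left(-1\right)^{4} = \left(1 - -22 + 2 \left(-2\right)^{2}\right) \left(-1\right)^{4} = \left(1 + 22 + 2 \cdot 4\right) 1 = \left(1 + 22 + 8\right) 1 = 31 \cdot 1 = 31$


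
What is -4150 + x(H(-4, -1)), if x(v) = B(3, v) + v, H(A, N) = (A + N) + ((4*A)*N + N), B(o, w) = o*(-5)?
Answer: -4155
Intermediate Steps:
B(o, w) = -5*o
H(A, N) = A + 2*N + 4*A*N (H(A, N) = (A + N) + (4*A*N + N) = (A + N) + (N + 4*A*N) = A + 2*N + 4*A*N)
x(v) = -15 + v (x(v) = -5*3 + v = -15 + v)
-4150 + x(H(-4, -1)) = -4150 + (-15 + (-4 + 2*(-1) + 4*(-4)*(-1))) = -4150 + (-15 + (-4 - 2 + 16)) = -4150 + (-15 + 10) = -4150 - 5 = -4155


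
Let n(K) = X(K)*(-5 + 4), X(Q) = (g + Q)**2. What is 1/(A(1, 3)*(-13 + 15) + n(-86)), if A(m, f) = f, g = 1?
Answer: -1/7219 ≈ -0.00013852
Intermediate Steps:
X(Q) = (1 + Q)**2
n(K) = -(1 + K)**2 (n(K) = (1 + K)**2*(-5 + 4) = (1 + K)**2*(-1) = -(1 + K)**2)
1/(A(1, 3)*(-13 + 15) + n(-86)) = 1/(3*(-13 + 15) - (1 - 86)**2) = 1/(3*2 - 1*(-85)**2) = 1/(6 - 1*7225) = 1/(6 - 7225) = 1/(-7219) = -1/7219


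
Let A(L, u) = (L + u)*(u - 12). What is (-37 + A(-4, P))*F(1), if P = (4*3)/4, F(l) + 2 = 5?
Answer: -84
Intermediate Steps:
F(l) = 3 (F(l) = -2 + 5 = 3)
P = 3 (P = 12*(¼) = 3)
A(L, u) = (-12 + u)*(L + u) (A(L, u) = (L + u)*(-12 + u) = (-12 + u)*(L + u))
(-37 + A(-4, P))*F(1) = (-37 + (3² - 12*(-4) - 12*3 - 4*3))*3 = (-37 + (9 + 48 - 36 - 12))*3 = (-37 + 9)*3 = -28*3 = -84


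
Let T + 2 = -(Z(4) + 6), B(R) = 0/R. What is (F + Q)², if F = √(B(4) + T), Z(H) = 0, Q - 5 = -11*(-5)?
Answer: 3592 + 240*I*√2 ≈ 3592.0 + 339.41*I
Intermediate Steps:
Q = 60 (Q = 5 - 11*(-5) = 5 + 55 = 60)
B(R) = 0
T = -8 (T = -2 - (0 + 6) = -2 - 1*6 = -2 - 6 = -8)
F = 2*I*√2 (F = √(0 - 8) = √(-8) = 2*I*√2 ≈ 2.8284*I)
(F + Q)² = (2*I*√2 + 60)² = (60 + 2*I*√2)²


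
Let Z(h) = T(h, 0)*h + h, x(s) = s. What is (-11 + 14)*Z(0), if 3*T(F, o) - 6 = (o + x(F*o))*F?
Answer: 0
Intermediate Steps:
T(F, o) = 2 + F*(o + F*o)/3 (T(F, o) = 2 + ((o + F*o)*F)/3 = 2 + (F*(o + F*o))/3 = 2 + F*(o + F*o)/3)
Z(h) = 3*h (Z(h) = (2 + (1/3)*h*0 + (1/3)*0*h**2)*h + h = (2 + 0 + 0)*h + h = 2*h + h = 3*h)
(-11 + 14)*Z(0) = (-11 + 14)*(3*0) = 3*0 = 0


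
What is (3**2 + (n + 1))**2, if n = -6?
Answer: 16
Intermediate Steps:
(3**2 + (n + 1))**2 = (3**2 + (-6 + 1))**2 = (9 - 5)**2 = 4**2 = 16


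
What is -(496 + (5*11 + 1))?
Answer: -552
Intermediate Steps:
-(496 + (5*11 + 1)) = -(496 + (55 + 1)) = -(496 + 56) = -1*552 = -552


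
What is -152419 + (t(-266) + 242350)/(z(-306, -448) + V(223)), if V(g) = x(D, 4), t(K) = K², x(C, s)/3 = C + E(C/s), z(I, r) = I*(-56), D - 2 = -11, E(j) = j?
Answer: -10425578947/68409 ≈ -1.5240e+5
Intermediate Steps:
D = -9 (D = 2 - 11 = -9)
z(I, r) = -56*I
x(C, s) = 3*C + 3*C/s (x(C, s) = 3*(C + C/s) = 3*C + 3*C/s)
V(g) = -135/4 (V(g) = 3*(-9)*(1 + 4)/4 = 3*(-9)*(¼)*5 = -135/4)
-152419 + (t(-266) + 242350)/(z(-306, -448) + V(223)) = -152419 + ((-266)² + 242350)/(-56*(-306) - 135/4) = -152419 + (70756 + 242350)/(17136 - 135/4) = -152419 + 313106/(68409/4) = -152419 + 313106*(4/68409) = -152419 + 1252424/68409 = -10425578947/68409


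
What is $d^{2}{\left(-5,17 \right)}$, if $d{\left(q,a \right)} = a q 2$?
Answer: $28900$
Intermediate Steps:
$d{\left(q,a \right)} = 2 a q$
$d^{2}{\left(-5,17 \right)} = \left(2 \cdot 17 \left(-5\right)\right)^{2} = \left(-170\right)^{2} = 28900$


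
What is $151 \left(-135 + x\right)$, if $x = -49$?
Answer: $-27784$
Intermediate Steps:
$151 \left(-135 + x\right) = 151 \left(-135 - 49\right) = 151 \left(-184\right) = -27784$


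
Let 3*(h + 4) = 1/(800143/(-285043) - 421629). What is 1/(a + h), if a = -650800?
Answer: -360549585570/234647112487583323 ≈ -1.5366e-6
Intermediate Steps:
h = -1442198627323/360549585570 (h = -4 + 1/(3*(800143/(-285043) - 421629)) = -4 + 1/(3*(800143*(-1/285043) - 421629)) = -4 + 1/(3*(-800143/285043 - 421629)) = -4 + 1/(3*(-120183195190/285043)) = -4 + (⅓)*(-285043/120183195190) = -4 - 285043/360549585570 = -1442198627323/360549585570 ≈ -4.0000)
1/(a + h) = 1/(-650800 - 1442198627323/360549585570) = 1/(-234647112487583323/360549585570) = -360549585570/234647112487583323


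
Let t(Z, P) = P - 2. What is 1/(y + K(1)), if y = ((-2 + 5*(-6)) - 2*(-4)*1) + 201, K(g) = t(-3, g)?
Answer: 1/176 ≈ 0.0056818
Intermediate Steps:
t(Z, P) = -2 + P
K(g) = -2 + g
y = 177 (y = ((-2 - 30) + 8*1) + 201 = (-32 + 8) + 201 = -24 + 201 = 177)
1/(y + K(1)) = 1/(177 + (-2 + 1)) = 1/(177 - 1) = 1/176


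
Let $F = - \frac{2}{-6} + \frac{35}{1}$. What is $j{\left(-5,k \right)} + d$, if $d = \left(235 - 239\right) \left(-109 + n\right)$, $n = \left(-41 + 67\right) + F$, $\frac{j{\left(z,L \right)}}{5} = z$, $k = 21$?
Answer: $\frac{497}{3} \approx 165.67$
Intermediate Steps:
$F = \frac{106}{3}$ ($F = \left(-2\right) \left(- \frac{1}{6}\right) + 35 \cdot 1 = \frac{1}{3} + 35 = \frac{106}{3} \approx 35.333$)
$j{\left(z,L \right)} = 5 z$
$n = \frac{184}{3}$ ($n = \left(-41 + 67\right) + \frac{106}{3} = 26 + \frac{106}{3} = \frac{184}{3} \approx 61.333$)
$d = \frac{572}{3}$ ($d = \left(235 - 239\right) \left(-109 + \frac{184}{3}\right) = \left(-4\right) \left(- \frac{143}{3}\right) = \frac{572}{3} \approx 190.67$)
$j{\left(-5,k \right)} + d = 5 \left(-5\right) + \frac{572}{3} = -25 + \frac{572}{3} = \frac{497}{3}$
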